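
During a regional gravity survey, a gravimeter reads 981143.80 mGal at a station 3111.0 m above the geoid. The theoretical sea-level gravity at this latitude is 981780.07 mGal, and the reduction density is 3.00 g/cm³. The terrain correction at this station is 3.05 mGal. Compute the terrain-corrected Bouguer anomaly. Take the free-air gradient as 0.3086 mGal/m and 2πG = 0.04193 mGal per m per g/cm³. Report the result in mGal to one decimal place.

Free-air correction = 0.3086 × 3111.0 = 960.05 mGal
Free-air anomaly = 981143.80 − 981780.07 + (960.05) = 323.78 mGal
Bouguer slab correction = 0.04193 × 3.00 × 3111.0 = 391.33 mGal
Simple Bouguer anomaly = 323.78 − (391.33) = -67.55 mGal
Complete Bouguer anomaly = -67.55 + 3.05 = -64.50 mGal

-64.5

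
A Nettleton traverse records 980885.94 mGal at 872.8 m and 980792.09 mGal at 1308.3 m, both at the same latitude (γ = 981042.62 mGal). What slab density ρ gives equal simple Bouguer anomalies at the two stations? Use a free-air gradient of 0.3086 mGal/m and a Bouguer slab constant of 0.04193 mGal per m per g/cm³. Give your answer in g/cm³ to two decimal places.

2.22

Δg_obs = 980792.09 − 980885.94 = -93.85 mGal over Δh = 1308.3 − 872.8 = 435.5 m
Equal Bouguer anomalies ⇒ Δg_obs + (0.3086 − 0.04193ρ)·Δh = 0
0.3086 − 0.04193ρ = −Δg_obs/Δh = 0.21550
ρ = (0.3086 − 0.21550) / 0.04193 = 2.22 g/cm³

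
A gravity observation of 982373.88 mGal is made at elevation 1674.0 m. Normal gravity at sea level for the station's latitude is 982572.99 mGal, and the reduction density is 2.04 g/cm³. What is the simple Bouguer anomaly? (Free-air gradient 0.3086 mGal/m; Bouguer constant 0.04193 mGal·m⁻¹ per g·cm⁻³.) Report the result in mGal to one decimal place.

174.3

Free-air correction = 0.3086 × 1674.0 = 516.60 mGal
Free-air anomaly = 982373.88 − 982572.99 + (516.60) = 317.49 mGal
Bouguer slab correction = 0.04193 × 2.04 × 1674.0 = 143.19 mGal
Simple Bouguer anomaly = 317.49 − (143.19) = 174.30 mGal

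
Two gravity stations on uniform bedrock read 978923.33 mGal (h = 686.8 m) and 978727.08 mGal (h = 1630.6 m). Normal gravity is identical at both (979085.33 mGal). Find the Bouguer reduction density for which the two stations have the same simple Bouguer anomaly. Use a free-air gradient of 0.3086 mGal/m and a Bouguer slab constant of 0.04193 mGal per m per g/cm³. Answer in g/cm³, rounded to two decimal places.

Δg_obs = 978727.08 − 978923.33 = -196.25 mGal over Δh = 1630.6 − 686.8 = 943.8 m
Equal Bouguer anomalies ⇒ Δg_obs + (0.3086 − 0.04193ρ)·Δh = 0
0.3086 − 0.04193ρ = −Δg_obs/Δh = 0.20794
ρ = (0.3086 − 0.20794) / 0.04193 = 2.40 g/cm³

2.40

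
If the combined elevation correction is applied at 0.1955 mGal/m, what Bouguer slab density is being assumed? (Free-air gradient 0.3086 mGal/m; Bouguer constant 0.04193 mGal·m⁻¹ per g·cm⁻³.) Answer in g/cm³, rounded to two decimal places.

0.1955 = 0.3086 − 0.04193 × ρ
ρ = (0.3086 − 0.1955) / 0.04193 = 2.70 g/cm³

2.70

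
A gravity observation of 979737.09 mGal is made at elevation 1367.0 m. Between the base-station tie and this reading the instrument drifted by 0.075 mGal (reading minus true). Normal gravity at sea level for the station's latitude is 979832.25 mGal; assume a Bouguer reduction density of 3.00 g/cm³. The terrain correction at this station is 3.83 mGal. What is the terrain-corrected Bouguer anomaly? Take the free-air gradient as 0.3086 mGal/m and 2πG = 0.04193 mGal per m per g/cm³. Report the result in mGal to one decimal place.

158.5

Drift-corrected reading = 979737.09 − (0.075) = 979737.015 mGal
Free-air correction = 0.3086 × 1367.0 = 421.86 mGal
Free-air anomaly = 979737.015 − 979832.25 + (421.86) = 326.625 mGal
Bouguer slab correction = 0.04193 × 3.00 × 1367.0 = 171.95 mGal
Simple Bouguer anomaly = 326.625 − (171.95) = 154.675 mGal
Complete Bouguer anomaly = 154.675 + 3.83 = 158.505 mGal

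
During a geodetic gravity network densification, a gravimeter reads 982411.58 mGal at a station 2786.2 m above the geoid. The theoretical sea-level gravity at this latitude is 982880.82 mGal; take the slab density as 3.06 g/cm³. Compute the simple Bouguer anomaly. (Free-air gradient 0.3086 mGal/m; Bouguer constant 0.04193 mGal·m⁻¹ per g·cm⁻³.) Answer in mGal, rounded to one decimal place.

33.1

Free-air correction = 0.3086 × 2786.2 = 859.82 mGal
Free-air anomaly = 982411.58 − 982880.82 + (859.82) = 390.58 mGal
Bouguer slab correction = 0.04193 × 3.06 × 2786.2 = 357.49 mGal
Simple Bouguer anomaly = 390.58 − (357.49) = 33.09 mGal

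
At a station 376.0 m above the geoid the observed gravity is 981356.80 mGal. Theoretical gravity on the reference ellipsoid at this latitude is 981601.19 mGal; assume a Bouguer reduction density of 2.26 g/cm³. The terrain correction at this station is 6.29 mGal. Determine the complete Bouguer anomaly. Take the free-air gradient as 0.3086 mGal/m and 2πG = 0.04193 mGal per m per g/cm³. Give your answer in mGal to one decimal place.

Free-air correction = 0.3086 × 376.0 = 116.03 mGal
Free-air anomaly = 981356.80 − 981601.19 + (116.03) = -128.36 mGal
Bouguer slab correction = 0.04193 × 2.26 × 376.0 = 35.63 mGal
Simple Bouguer anomaly = -128.36 − (35.63) = -163.99 mGal
Complete Bouguer anomaly = -163.99 + 6.29 = -157.70 mGal

-157.7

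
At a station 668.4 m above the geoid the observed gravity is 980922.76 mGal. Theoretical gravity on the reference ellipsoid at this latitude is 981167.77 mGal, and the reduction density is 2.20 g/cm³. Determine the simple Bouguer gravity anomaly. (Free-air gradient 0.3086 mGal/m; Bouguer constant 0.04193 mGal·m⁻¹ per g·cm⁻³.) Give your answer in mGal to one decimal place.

Free-air correction = 0.3086 × 668.4 = 206.27 mGal
Free-air anomaly = 980922.76 − 981167.77 + (206.27) = -38.74 mGal
Bouguer slab correction = 0.04193 × 2.20 × 668.4 = 61.66 mGal
Simple Bouguer anomaly = -38.74 − (61.66) = -100.40 mGal

-100.4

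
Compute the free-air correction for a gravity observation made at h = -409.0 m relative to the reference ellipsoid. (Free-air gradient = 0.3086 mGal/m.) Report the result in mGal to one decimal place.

-126.2

Free-air correction = 0.3086 × -409.0 = -126.2 mGal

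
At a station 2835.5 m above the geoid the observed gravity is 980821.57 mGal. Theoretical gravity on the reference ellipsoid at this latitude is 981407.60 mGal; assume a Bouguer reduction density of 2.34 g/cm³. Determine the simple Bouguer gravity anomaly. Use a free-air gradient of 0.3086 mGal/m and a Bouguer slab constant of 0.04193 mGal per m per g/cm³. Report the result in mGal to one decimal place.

10.8

Free-air correction = 0.3086 × 2835.5 = 875.04 mGal
Free-air anomaly = 980821.57 − 981407.60 + (875.04) = 289.01 mGal
Bouguer slab correction = 0.04193 × 2.34 × 2835.5 = 278.21 mGal
Simple Bouguer anomaly = 289.01 − (278.21) = 10.80 mGal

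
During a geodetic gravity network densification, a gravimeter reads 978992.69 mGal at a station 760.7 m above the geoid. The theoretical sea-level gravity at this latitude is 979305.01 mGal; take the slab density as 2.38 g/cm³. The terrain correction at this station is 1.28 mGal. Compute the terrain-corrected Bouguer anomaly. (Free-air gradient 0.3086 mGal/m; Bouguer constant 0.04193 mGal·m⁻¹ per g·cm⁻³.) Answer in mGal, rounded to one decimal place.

Free-air correction = 0.3086 × 760.7 = 234.75 mGal
Free-air anomaly = 978992.69 − 979305.01 + (234.75) = -77.57 mGal
Bouguer slab correction = 0.04193 × 2.38 × 760.7 = 75.91 mGal
Simple Bouguer anomaly = -77.57 − (75.91) = -153.48 mGal
Complete Bouguer anomaly = -153.48 + 1.28 = -152.20 mGal

-152.2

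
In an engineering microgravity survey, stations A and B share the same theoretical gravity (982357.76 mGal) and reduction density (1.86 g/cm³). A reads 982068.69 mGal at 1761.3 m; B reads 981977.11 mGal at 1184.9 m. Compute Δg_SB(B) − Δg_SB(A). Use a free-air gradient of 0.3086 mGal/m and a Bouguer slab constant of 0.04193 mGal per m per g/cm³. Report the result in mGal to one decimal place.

-224.5

Δg_SB(A) = 982068.69 − 982357.76 + 0.3086×1761.3 − 0.04193×1.86×1761.3 = 117.10 mGal
Δg_SB(B) = 981977.11 − 982357.76 + 0.3086×1184.9 − 0.04193×1.86×1184.9 = -107.40 mGal
Difference = -107.40 − (117.10) = -224.50 mGal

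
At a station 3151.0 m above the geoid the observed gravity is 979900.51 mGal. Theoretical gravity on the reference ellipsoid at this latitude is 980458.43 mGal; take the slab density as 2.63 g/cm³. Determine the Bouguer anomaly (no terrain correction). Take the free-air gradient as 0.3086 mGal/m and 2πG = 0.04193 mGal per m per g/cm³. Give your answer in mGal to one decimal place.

67.0

Free-air correction = 0.3086 × 3151.0 = 972.40 mGal
Free-air anomaly = 979900.51 − 980458.43 + (972.40) = 414.48 mGal
Bouguer slab correction = 0.04193 × 2.63 × 3151.0 = 347.48 mGal
Simple Bouguer anomaly = 414.48 − (347.48) = 67.00 mGal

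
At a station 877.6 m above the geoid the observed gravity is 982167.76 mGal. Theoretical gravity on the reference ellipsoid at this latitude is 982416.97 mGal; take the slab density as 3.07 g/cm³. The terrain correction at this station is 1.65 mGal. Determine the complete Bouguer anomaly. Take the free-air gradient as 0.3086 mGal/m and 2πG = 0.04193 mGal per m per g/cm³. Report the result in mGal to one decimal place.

Free-air correction = 0.3086 × 877.6 = 270.83 mGal
Free-air anomaly = 982167.76 − 982416.97 + (270.83) = 21.62 mGal
Bouguer slab correction = 0.04193 × 3.07 × 877.6 = 112.97 mGal
Simple Bouguer anomaly = 21.62 − (112.97) = -91.35 mGal
Complete Bouguer anomaly = -91.35 + 1.65 = -89.70 mGal

-89.7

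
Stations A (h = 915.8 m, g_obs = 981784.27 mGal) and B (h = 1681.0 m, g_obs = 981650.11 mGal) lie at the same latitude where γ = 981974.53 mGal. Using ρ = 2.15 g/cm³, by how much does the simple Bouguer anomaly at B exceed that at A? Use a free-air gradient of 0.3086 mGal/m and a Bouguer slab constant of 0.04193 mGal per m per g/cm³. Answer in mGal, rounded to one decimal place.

Δg_SB(A) = 981784.27 − 981974.53 + 0.3086×915.8 − 0.04193×2.15×915.8 = 9.80 mGal
Δg_SB(B) = 981650.11 − 981974.53 + 0.3086×1681.0 − 0.04193×2.15×1681.0 = 42.80 mGal
Difference = 42.80 − (9.80) = 33.00 mGal

33.0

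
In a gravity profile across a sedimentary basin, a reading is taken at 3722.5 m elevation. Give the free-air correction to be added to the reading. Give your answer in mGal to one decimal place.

Free-air correction = 0.3086 × 3722.5 = 1148.8 mGal

1148.8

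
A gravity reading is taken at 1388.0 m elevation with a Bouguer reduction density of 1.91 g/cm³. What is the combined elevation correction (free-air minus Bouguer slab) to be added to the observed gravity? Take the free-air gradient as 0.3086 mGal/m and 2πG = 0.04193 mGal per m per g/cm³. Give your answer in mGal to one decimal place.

Combined gradient = 0.3086 − 0.04193 × 1.91 = 0.2285137 mGal/m
Combined elevation correction = 0.2285137 × 1388.0 = 317.2 mGal

317.2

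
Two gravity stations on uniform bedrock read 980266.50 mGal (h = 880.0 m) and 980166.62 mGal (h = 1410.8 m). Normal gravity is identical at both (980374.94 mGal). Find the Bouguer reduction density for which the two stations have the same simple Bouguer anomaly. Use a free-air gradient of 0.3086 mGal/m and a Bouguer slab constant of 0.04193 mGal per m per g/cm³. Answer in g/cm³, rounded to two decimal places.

2.87

Δg_obs = 980166.62 − 980266.50 = -99.88 mGal over Δh = 1410.8 − 880.0 = 530.8 m
Equal Bouguer anomalies ⇒ Δg_obs + (0.3086 − 0.04193ρ)·Δh = 0
0.3086 − 0.04193ρ = −Δg_obs/Δh = 0.18817
ρ = (0.3086 − 0.18817) / 0.04193 = 2.87 g/cm³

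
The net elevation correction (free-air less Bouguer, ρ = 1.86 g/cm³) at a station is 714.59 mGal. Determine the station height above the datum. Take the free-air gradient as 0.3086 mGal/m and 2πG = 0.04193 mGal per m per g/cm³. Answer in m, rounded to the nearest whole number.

Combined gradient = 0.3086 − 0.04193 × 1.86 = 0.2306102 mGal/m
h = 714.59 / 0.2306102 = 3098.69 m

3099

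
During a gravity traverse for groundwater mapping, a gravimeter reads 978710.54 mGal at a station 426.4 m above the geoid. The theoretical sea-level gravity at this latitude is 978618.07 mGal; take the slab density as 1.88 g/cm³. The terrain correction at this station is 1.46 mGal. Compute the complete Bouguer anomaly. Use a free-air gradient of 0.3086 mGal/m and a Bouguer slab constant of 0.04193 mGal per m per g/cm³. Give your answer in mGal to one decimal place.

Free-air correction = 0.3086 × 426.4 = 131.59 mGal
Free-air anomaly = 978710.54 − 978618.07 + (131.59) = 224.06 mGal
Bouguer slab correction = 0.04193 × 1.88 × 426.4 = 33.61 mGal
Simple Bouguer anomaly = 224.06 − (33.61) = 190.45 mGal
Complete Bouguer anomaly = 190.45 + 1.46 = 191.91 mGal

191.9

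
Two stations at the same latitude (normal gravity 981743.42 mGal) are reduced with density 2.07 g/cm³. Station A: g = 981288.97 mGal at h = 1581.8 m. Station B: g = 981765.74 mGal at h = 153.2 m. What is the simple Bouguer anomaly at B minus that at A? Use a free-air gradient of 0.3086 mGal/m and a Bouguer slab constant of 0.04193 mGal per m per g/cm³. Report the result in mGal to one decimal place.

159.9

Δg_SB(A) = 981288.97 − 981743.42 + 0.3086×1581.8 − 0.04193×2.07×1581.8 = -103.60 mGal
Δg_SB(B) = 981765.74 − 981743.42 + 0.3086×153.2 − 0.04193×2.07×153.2 = 56.30 mGal
Difference = 56.30 − (-103.60) = 159.90 mGal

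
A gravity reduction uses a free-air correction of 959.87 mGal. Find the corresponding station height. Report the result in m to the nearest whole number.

3110

h = 959.87 / 0.3086 = 3110.40 m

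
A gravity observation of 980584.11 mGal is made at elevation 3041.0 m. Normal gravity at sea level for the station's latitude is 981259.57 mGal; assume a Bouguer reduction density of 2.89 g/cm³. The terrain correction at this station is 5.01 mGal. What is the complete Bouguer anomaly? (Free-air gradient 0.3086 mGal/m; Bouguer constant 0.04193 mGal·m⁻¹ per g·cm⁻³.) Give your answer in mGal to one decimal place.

-100.5

Free-air correction = 0.3086 × 3041.0 = 938.45 mGal
Free-air anomaly = 980584.11 − 981259.57 + (938.45) = 262.99 mGal
Bouguer slab correction = 0.04193 × 2.89 × 3041.0 = 368.50 mGal
Simple Bouguer anomaly = 262.99 − (368.50) = -105.51 mGal
Complete Bouguer anomaly = -105.51 + 5.01 = -100.50 mGal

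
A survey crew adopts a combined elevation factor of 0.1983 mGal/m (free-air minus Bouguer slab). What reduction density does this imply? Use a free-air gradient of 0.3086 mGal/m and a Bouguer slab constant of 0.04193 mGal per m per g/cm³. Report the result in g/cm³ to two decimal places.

0.1983 = 0.3086 − 0.04193 × ρ
ρ = (0.3086 − 0.1983) / 0.04193 = 2.63 g/cm³

2.63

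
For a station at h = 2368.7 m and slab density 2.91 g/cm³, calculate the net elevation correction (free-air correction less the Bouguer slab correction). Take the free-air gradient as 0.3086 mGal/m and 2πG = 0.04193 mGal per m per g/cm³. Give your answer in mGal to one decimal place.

442.0

Combined gradient = 0.3086 − 0.04193 × 2.91 = 0.1865837 mGal/m
Combined elevation correction = 0.1865837 × 2368.7 = 442.0 mGal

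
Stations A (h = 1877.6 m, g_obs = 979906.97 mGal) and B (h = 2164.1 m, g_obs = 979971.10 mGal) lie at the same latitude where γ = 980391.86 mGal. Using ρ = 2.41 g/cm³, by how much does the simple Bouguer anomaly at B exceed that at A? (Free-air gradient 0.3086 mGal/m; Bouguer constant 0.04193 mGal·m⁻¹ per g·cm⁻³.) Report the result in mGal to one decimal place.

Δg_SB(A) = 979906.97 − 980391.86 + 0.3086×1877.6 − 0.04193×2.41×1877.6 = -95.20 mGal
Δg_SB(B) = 979971.10 − 980391.86 + 0.3086×2164.1 − 0.04193×2.41×2164.1 = 28.40 mGal
Difference = 28.40 − (-95.20) = 123.60 mGal

123.6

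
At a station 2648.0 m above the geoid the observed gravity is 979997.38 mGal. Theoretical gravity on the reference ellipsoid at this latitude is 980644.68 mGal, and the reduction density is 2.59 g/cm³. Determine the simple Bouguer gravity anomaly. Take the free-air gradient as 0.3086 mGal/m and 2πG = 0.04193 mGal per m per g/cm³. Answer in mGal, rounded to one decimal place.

Free-air correction = 0.3086 × 2648.0 = 817.17 mGal
Free-air anomaly = 979997.38 − 980644.68 + (817.17) = 169.87 mGal
Bouguer slab correction = 0.04193 × 2.59 × 2648.0 = 287.57 mGal
Simple Bouguer anomaly = 169.87 − (287.57) = -117.70 mGal

-117.7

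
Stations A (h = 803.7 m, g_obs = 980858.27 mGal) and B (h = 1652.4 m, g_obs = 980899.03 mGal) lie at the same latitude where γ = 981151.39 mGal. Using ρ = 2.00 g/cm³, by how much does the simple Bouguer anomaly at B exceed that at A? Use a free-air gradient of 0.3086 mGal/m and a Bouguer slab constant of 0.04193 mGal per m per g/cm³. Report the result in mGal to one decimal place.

Δg_SB(A) = 980858.27 − 981151.39 + 0.3086×803.7 − 0.04193×2.00×803.7 = -112.50 mGal
Δg_SB(B) = 980899.03 − 981151.39 + 0.3086×1652.4 − 0.04193×2.00×1652.4 = 119.00 mGal
Difference = 119.00 − (-112.50) = 231.50 mGal

231.5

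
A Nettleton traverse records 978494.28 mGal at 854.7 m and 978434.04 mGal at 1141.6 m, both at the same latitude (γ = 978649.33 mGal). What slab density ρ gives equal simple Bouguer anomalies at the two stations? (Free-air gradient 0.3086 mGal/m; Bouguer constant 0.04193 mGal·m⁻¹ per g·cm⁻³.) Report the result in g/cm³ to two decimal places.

Δg_obs = 978434.04 − 978494.28 = -60.24 mGal over Δh = 1141.6 − 854.7 = 286.9 m
Equal Bouguer anomalies ⇒ Δg_obs + (0.3086 − 0.04193ρ)·Δh = 0
0.3086 − 0.04193ρ = −Δg_obs/Δh = 0.20997
ρ = (0.3086 − 0.20997) / 0.04193 = 2.35 g/cm³

2.35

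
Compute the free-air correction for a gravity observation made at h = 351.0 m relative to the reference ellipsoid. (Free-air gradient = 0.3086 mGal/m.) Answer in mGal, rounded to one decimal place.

108.3

Free-air correction = 0.3086 × 351.0 = 108.3 mGal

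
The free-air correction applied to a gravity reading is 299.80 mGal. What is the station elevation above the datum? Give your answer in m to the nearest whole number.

h = 299.80 / 0.3086 = 971.48 m

971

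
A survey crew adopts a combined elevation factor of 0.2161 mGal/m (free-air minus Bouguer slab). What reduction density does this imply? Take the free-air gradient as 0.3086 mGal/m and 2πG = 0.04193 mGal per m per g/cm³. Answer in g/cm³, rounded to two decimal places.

0.2161 = 0.3086 − 0.04193 × ρ
ρ = (0.3086 − 0.2161) / 0.04193 = 2.21 g/cm³

2.21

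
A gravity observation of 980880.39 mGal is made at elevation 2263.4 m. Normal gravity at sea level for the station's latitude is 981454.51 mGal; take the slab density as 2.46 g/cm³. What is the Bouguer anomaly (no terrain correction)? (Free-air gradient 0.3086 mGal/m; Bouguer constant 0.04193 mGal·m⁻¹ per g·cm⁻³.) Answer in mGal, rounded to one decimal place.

Free-air correction = 0.3086 × 2263.4 = 698.49 mGal
Free-air anomaly = 980880.39 − 981454.51 + (698.49) = 124.37 mGal
Bouguer slab correction = 0.04193 × 2.46 × 2263.4 = 233.46 mGal
Simple Bouguer anomaly = 124.37 − (233.46) = -109.09 mGal

-109.1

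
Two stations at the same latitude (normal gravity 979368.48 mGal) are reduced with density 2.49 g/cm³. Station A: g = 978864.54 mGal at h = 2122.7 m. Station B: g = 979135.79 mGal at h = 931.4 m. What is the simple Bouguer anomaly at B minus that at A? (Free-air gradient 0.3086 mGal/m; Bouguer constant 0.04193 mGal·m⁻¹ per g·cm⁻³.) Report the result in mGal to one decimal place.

28.0

Δg_SB(A) = 978864.54 − 979368.48 + 0.3086×2122.7 − 0.04193×2.49×2122.7 = -70.50 mGal
Δg_SB(B) = 979135.79 − 979368.48 + 0.3086×931.4 − 0.04193×2.49×931.4 = -42.50 mGal
Difference = -42.50 − (-70.50) = 28.00 mGal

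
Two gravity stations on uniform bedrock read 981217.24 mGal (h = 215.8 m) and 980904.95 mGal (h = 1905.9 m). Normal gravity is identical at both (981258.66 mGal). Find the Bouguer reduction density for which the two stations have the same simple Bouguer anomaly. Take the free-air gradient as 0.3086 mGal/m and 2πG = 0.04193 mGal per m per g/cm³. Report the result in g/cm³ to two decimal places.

Δg_obs = 980904.95 − 981217.24 = -312.29 mGal over Δh = 1905.9 − 215.8 = 1690.1 m
Equal Bouguer anomalies ⇒ Δg_obs + (0.3086 − 0.04193ρ)·Δh = 0
0.3086 − 0.04193ρ = −Δg_obs/Δh = 0.18478
ρ = (0.3086 − 0.18478) / 0.04193 = 2.95 g/cm³

2.95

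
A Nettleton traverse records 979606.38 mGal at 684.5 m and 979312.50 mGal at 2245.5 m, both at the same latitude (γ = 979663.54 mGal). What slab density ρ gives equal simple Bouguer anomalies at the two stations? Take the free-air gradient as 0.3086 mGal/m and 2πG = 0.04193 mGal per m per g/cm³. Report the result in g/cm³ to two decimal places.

2.87

Δg_obs = 979312.50 − 979606.38 = -293.88 mGal over Δh = 2245.5 − 684.5 = 1561.0 m
Equal Bouguer anomalies ⇒ Δg_obs + (0.3086 − 0.04193ρ)·Δh = 0
0.3086 − 0.04193ρ = −Δg_obs/Δh = 0.18826
ρ = (0.3086 − 0.18826) / 0.04193 = 2.87 g/cm³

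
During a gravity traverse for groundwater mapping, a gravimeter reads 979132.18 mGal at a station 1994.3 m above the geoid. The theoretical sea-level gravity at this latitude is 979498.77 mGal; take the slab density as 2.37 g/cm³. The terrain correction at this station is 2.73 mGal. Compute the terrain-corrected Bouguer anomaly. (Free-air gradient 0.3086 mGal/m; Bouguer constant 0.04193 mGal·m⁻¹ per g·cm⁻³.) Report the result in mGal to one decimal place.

Free-air correction = 0.3086 × 1994.3 = 615.44 mGal
Free-air anomaly = 979132.18 − 979498.77 + (615.44) = 248.85 mGal
Bouguer slab correction = 0.04193 × 2.37 × 1994.3 = 198.18 mGal
Simple Bouguer anomaly = 248.85 − (198.18) = 50.67 mGal
Complete Bouguer anomaly = 50.67 + 2.73 = 53.40 mGal

53.4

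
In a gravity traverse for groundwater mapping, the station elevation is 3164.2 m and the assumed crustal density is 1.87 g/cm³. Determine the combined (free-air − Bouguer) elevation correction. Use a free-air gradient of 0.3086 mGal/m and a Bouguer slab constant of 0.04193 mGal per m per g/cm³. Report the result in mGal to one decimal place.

728.4

Combined gradient = 0.3086 − 0.04193 × 1.87 = 0.2301909 mGal/m
Combined elevation correction = 0.2301909 × 3164.2 = 728.4 mGal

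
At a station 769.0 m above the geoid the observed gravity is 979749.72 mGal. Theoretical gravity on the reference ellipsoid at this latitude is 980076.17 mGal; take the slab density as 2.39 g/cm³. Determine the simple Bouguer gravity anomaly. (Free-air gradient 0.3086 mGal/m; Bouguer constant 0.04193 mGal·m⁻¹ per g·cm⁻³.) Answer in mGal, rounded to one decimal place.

Free-air correction = 0.3086 × 769.0 = 237.31 mGal
Free-air anomaly = 979749.72 − 980076.17 + (237.31) = -89.14 mGal
Bouguer slab correction = 0.04193 × 2.39 × 769.0 = 77.06 mGal
Simple Bouguer anomaly = -89.14 − (77.06) = -166.20 mGal

-166.2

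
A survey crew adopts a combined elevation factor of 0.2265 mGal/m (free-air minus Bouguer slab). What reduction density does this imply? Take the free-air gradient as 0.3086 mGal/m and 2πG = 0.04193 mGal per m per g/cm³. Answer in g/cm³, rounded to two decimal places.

0.2265 = 0.3086 − 0.04193 × ρ
ρ = (0.3086 − 0.2265) / 0.04193 = 1.96 g/cm³

1.96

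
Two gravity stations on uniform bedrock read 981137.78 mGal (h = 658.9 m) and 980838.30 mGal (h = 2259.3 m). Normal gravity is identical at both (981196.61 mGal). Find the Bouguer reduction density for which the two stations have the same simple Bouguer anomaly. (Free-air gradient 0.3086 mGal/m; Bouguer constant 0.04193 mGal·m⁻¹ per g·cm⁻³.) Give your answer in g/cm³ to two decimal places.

2.90

Δg_obs = 980838.30 − 981137.78 = -299.48 mGal over Δh = 2259.3 − 658.9 = 1600.4 m
Equal Bouguer anomalies ⇒ Δg_obs + (0.3086 − 0.04193ρ)·Δh = 0
0.3086 − 0.04193ρ = −Δg_obs/Δh = 0.18713
ρ = (0.3086 − 0.18713) / 0.04193 = 2.90 g/cm³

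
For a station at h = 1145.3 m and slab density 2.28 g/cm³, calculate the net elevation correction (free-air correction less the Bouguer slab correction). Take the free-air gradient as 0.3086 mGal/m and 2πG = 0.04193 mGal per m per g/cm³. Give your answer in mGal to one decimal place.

243.9

Combined gradient = 0.3086 − 0.04193 × 2.28 = 0.2129996 mGal/m
Combined elevation correction = 0.2129996 × 1145.3 = 243.9 mGal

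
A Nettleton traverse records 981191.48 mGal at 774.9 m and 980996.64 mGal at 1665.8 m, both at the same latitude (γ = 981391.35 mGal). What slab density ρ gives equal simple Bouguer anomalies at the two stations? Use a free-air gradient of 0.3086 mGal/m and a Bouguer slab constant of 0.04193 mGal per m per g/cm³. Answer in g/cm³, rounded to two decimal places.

Δg_obs = 980996.64 − 981191.48 = -194.84 mGal over Δh = 1665.8 − 774.9 = 890.9 m
Equal Bouguer anomalies ⇒ Δg_obs + (0.3086 − 0.04193ρ)·Δh = 0
0.3086 − 0.04193ρ = −Δg_obs/Δh = 0.21870
ρ = (0.3086 − 0.21870) / 0.04193 = 2.14 g/cm³

2.14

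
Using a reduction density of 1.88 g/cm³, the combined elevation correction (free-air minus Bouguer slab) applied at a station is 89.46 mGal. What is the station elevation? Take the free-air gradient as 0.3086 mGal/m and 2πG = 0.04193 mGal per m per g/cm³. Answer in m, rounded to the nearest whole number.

Combined gradient = 0.3086 − 0.04193 × 1.88 = 0.2297716 mGal/m
h = 89.46 / 0.2297716 = 389.34 m

389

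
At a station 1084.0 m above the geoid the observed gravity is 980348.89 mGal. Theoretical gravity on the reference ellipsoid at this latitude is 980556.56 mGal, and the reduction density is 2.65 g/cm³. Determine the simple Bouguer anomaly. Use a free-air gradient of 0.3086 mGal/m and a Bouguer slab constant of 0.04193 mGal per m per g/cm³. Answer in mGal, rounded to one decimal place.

Free-air correction = 0.3086 × 1084.0 = 334.52 mGal
Free-air anomaly = 980348.89 − 980556.56 + (334.52) = 126.85 mGal
Bouguer slab correction = 0.04193 × 2.65 × 1084.0 = 120.45 mGal
Simple Bouguer anomaly = 126.85 − (120.45) = 6.40 mGal

6.4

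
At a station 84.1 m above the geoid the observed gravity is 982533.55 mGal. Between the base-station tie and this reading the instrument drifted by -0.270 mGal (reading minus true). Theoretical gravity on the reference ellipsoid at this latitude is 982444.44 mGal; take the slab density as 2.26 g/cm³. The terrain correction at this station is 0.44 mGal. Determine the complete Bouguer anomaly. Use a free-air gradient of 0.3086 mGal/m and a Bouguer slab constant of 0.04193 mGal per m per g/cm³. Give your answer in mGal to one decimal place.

107.8

Drift-corrected reading = 982533.55 − (-0.270) = 982533.820 mGal
Free-air correction = 0.3086 × 84.1 = 25.95 mGal
Free-air anomaly = 982533.820 − 982444.44 + (25.95) = 115.330 mGal
Bouguer slab correction = 0.04193 × 2.26 × 84.1 = 7.97 mGal
Simple Bouguer anomaly = 115.330 − (7.97) = 107.360 mGal
Complete Bouguer anomaly = 107.360 + 0.44 = 107.800 mGal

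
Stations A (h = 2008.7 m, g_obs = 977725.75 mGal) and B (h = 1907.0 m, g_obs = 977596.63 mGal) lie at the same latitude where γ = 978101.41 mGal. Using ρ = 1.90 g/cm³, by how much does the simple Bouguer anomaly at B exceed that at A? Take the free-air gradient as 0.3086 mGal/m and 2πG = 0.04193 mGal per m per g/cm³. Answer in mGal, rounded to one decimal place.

-152.4

Δg_SB(A) = 977725.75 − 978101.41 + 0.3086×2008.7 − 0.04193×1.90×2008.7 = 84.20 mGal
Δg_SB(B) = 977596.63 − 978101.41 + 0.3086×1907.0 − 0.04193×1.90×1907.0 = -68.20 mGal
Difference = -68.20 − (84.20) = -152.40 mGal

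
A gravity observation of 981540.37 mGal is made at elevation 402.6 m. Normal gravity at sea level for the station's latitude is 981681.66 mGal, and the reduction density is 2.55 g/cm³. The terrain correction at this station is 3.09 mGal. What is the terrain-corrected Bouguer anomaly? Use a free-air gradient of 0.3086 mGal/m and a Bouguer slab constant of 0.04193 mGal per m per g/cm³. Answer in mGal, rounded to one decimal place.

-57.0

Free-air correction = 0.3086 × 402.6 = 124.24 mGal
Free-air anomaly = 981540.37 − 981681.66 + (124.24) = -17.05 mGal
Bouguer slab correction = 0.04193 × 2.55 × 402.6 = 43.05 mGal
Simple Bouguer anomaly = -17.05 − (43.05) = -60.10 mGal
Complete Bouguer anomaly = -60.10 + 3.09 = -57.01 mGal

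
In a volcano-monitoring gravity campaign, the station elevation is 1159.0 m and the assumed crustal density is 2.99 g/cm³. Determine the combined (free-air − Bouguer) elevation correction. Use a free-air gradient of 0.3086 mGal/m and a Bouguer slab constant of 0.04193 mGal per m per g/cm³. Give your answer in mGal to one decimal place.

212.4

Combined gradient = 0.3086 − 0.04193 × 2.99 = 0.1832293 mGal/m
Combined elevation correction = 0.1832293 × 1159.0 = 212.4 mGal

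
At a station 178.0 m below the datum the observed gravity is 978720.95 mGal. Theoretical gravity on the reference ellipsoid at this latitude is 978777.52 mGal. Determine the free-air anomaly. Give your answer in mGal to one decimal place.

Free-air correction = 0.3086 × -178.0 = -54.93 mGal
Free-air anomaly = 978720.95 − 978777.52 + (-54.93) = -111.50 mGal

-111.5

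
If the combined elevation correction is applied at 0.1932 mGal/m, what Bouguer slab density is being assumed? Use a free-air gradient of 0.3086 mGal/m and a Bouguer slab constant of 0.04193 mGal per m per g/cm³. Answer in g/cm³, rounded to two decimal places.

0.1932 = 0.3086 − 0.04193 × ρ
ρ = (0.3086 − 0.1932) / 0.04193 = 2.75 g/cm³

2.75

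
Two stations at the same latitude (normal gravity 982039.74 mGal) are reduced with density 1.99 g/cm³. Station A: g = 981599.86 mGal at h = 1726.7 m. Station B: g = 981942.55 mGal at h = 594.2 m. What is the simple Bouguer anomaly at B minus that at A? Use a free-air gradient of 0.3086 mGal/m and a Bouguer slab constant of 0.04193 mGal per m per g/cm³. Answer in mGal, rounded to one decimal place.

87.7

Δg_SB(A) = 981599.86 − 982039.74 + 0.3086×1726.7 − 0.04193×1.99×1726.7 = -51.10 mGal
Δg_SB(B) = 981942.55 − 982039.74 + 0.3086×594.2 − 0.04193×1.99×594.2 = 36.60 mGal
Difference = 36.60 − (-51.10) = 87.70 mGal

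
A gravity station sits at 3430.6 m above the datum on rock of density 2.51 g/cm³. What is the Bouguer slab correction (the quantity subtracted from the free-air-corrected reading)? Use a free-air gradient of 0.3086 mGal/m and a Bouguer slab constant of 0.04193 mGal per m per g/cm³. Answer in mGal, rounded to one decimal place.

Bouguer slab correction = 0.04193 × 2.51 × 3430.6 = 361.1 mGal

361.1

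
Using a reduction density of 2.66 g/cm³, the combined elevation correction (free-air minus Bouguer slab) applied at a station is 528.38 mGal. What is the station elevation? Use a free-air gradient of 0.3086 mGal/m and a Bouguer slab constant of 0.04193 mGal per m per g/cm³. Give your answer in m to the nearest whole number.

2681

Combined gradient = 0.3086 − 0.04193 × 2.66 = 0.1970662 mGal/m
h = 528.38 / 0.1970662 = 2681.23 m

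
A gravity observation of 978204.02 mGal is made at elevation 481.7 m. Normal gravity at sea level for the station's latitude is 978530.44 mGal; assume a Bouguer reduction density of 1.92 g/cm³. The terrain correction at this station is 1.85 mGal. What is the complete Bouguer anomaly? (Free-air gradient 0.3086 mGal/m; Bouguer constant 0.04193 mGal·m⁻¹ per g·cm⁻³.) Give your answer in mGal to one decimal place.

Free-air correction = 0.3086 × 481.7 = 148.65 mGal
Free-air anomaly = 978204.02 − 978530.44 + (148.65) = -177.77 mGal
Bouguer slab correction = 0.04193 × 1.92 × 481.7 = 38.78 mGal
Simple Bouguer anomaly = -177.77 − (38.78) = -216.55 mGal
Complete Bouguer anomaly = -216.55 + 1.85 = -214.70 mGal

-214.7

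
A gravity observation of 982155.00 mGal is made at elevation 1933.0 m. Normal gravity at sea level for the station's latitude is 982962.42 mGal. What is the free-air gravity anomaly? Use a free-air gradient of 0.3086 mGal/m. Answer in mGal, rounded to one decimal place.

Free-air correction = 0.3086 × 1933.0 = 596.52 mGal
Free-air anomaly = 982155.00 − 982962.42 + (596.52) = -210.90 mGal

-210.9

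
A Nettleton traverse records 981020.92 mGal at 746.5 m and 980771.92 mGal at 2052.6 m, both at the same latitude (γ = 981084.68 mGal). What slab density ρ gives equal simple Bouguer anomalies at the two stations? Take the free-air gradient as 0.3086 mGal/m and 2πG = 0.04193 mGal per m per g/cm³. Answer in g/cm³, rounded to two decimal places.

Δg_obs = 980771.92 − 981020.92 = -249.00 mGal over Δh = 2052.6 − 746.5 = 1306.1 m
Equal Bouguer anomalies ⇒ Δg_obs + (0.3086 − 0.04193ρ)·Δh = 0
0.3086 − 0.04193ρ = −Δg_obs/Δh = 0.19064
ρ = (0.3086 − 0.19064) / 0.04193 = 2.81 g/cm³

2.81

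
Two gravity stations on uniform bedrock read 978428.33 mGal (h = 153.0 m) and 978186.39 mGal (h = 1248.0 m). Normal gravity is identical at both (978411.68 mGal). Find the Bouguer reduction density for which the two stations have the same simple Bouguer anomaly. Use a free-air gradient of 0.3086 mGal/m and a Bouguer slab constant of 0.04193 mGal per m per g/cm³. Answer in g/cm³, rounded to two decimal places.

2.09

Δg_obs = 978186.39 − 978428.33 = -241.94 mGal over Δh = 1248.0 − 153.0 = 1095.0 m
Equal Bouguer anomalies ⇒ Δg_obs + (0.3086 − 0.04193ρ)·Δh = 0
0.3086 − 0.04193ρ = −Δg_obs/Δh = 0.22095
ρ = (0.3086 − 0.22095) / 0.04193 = 2.09 g/cm³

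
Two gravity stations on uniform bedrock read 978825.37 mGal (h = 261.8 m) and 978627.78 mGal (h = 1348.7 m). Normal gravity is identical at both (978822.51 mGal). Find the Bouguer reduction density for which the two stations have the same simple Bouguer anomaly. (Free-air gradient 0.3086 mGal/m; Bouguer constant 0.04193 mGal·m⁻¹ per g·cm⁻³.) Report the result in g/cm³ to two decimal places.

Δg_obs = 978627.78 − 978825.37 = -197.59 mGal over Δh = 1348.7 − 261.8 = 1086.9 m
Equal Bouguer anomalies ⇒ Δg_obs + (0.3086 − 0.04193ρ)·Δh = 0
0.3086 − 0.04193ρ = −Δg_obs/Δh = 0.18179
ρ = (0.3086 − 0.18179) / 0.04193 = 3.02 g/cm³

3.02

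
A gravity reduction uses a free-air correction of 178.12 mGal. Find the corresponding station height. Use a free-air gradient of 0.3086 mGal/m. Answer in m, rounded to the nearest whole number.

577

h = 178.12 / 0.3086 = 577.19 m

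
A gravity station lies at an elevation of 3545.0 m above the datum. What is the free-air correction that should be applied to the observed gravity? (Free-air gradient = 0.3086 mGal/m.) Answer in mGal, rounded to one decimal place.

Free-air correction = 0.3086 × 3545.0 = 1094.0 mGal

1094.0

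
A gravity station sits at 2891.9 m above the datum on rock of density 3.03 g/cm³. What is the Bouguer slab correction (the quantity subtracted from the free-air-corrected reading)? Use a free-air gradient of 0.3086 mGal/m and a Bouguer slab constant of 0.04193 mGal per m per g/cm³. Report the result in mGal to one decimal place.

Bouguer slab correction = 0.04193 × 3.03 × 2891.9 = 367.4 mGal

367.4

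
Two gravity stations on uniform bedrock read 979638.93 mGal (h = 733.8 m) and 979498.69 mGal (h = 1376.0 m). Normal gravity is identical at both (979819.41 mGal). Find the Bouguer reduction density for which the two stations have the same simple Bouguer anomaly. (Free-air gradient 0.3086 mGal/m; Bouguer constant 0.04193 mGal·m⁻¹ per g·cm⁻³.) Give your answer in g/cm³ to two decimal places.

2.15

Δg_obs = 979498.69 − 979638.93 = -140.24 mGal over Δh = 1376.0 − 733.8 = 642.2 m
Equal Bouguer anomalies ⇒ Δg_obs + (0.3086 − 0.04193ρ)·Δh = 0
0.3086 − 0.04193ρ = −Δg_obs/Δh = 0.21837
ρ = (0.3086 − 0.21837) / 0.04193 = 2.15 g/cm³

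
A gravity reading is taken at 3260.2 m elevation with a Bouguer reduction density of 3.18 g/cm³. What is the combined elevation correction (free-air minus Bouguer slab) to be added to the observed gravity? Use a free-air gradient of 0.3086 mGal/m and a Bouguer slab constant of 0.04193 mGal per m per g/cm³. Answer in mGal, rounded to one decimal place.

Combined gradient = 0.3086 − 0.04193 × 3.18 = 0.1752626 mGal/m
Combined elevation correction = 0.1752626 × 3260.2 = 571.4 mGal

571.4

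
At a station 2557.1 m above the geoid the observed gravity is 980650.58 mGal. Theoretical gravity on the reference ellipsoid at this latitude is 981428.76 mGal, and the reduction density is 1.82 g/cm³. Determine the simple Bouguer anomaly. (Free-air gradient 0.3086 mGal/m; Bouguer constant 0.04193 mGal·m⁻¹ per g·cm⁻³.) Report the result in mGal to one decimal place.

-184.2

Free-air correction = 0.3086 × 2557.1 = 789.12 mGal
Free-air anomaly = 980650.58 − 981428.76 + (789.12) = 10.94 mGal
Bouguer slab correction = 0.04193 × 1.82 × 2557.1 = 195.14 mGal
Simple Bouguer anomaly = 10.94 − (195.14) = -184.20 mGal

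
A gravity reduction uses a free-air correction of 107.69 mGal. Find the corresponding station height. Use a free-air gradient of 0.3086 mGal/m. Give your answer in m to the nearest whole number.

349

h = 107.69 / 0.3086 = 348.96 m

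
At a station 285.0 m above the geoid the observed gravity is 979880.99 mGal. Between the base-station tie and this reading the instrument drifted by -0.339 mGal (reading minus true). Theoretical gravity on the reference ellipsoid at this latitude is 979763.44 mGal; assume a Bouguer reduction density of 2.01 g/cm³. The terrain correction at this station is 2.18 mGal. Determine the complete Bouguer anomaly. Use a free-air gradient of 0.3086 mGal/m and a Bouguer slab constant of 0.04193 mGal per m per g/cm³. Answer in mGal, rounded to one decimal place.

184.0

Drift-corrected reading = 979880.99 − (-0.339) = 979881.329 mGal
Free-air correction = 0.3086 × 285.0 = 87.95 mGal
Free-air anomaly = 979881.329 − 979763.44 + (87.95) = 205.839 mGal
Bouguer slab correction = 0.04193 × 2.01 × 285.0 = 24.02 mGal
Simple Bouguer anomaly = 205.839 − (24.02) = 181.819 mGal
Complete Bouguer anomaly = 181.819 + 2.18 = 183.999 mGal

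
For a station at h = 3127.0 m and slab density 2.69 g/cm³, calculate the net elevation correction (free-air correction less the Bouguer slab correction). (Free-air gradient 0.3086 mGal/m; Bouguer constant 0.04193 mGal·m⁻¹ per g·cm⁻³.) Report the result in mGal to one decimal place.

612.3

Combined gradient = 0.3086 − 0.04193 × 2.69 = 0.1958083 mGal/m
Combined elevation correction = 0.1958083 × 3127.0 = 612.3 mGal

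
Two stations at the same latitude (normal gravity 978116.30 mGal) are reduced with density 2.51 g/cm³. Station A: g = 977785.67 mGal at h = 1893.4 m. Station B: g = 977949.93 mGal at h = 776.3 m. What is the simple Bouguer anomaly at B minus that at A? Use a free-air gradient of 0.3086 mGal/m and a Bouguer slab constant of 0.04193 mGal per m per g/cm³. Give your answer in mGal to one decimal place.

Δg_SB(A) = 977785.67 − 978116.30 + 0.3086×1893.4 − 0.04193×2.51×1893.4 = 54.40 mGal
Δg_SB(B) = 977949.93 − 978116.30 + 0.3086×776.3 − 0.04193×2.51×776.3 = -8.50 mGal
Difference = -8.50 − (54.40) = -62.90 mGal

-62.9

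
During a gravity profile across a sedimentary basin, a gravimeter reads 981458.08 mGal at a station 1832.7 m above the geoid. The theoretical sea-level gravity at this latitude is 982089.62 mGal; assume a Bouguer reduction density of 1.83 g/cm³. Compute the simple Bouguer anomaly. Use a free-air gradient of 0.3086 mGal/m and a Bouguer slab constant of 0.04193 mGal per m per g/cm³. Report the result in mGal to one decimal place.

-206.6

Free-air correction = 0.3086 × 1832.7 = 565.57 mGal
Free-air anomaly = 981458.08 − 982089.62 + (565.57) = -65.97 mGal
Bouguer slab correction = 0.04193 × 1.83 × 1832.7 = 140.63 mGal
Simple Bouguer anomaly = -65.97 − (140.63) = -206.60 mGal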